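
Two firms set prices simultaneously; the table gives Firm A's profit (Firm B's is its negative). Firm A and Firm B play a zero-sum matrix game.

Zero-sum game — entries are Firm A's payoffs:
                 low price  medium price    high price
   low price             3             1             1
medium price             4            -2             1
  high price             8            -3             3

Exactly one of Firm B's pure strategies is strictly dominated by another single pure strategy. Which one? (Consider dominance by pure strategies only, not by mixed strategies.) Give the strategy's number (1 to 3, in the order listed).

Firm B prefers columns that give Firm A less. Compare low price with medium price: 1 < 3, -2 < 4, -3 < 8.
So medium price strictly dominates low price for Firm B; low price is strictly dominated.

1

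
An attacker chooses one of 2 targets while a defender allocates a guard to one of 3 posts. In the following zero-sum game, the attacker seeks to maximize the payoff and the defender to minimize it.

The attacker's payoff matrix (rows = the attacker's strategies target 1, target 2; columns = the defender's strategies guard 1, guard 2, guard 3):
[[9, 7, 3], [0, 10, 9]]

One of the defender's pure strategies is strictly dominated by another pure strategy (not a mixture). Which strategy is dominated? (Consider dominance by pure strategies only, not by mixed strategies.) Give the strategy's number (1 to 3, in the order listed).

The defender prefers columns that give the attacker less. Compare guard 2 with guard 3: 3 < 7, 9 < 10.
So guard 3 strictly dominates guard 2 for the defender; guard 2 is strictly dominated.

2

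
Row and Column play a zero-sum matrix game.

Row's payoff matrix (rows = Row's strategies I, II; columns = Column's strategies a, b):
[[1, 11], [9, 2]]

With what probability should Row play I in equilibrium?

7/17

Row minima are 1 and 2, so Row's maximin is 2; column maxima are 9 and 11, so Column's minimax is 9. These differ, so the equilibrium is in mixed strategies.
Let Row play I with probability p. Column is indifferent when p + 9(1−p) = 11p + 2(1−p), giving p = 7/17.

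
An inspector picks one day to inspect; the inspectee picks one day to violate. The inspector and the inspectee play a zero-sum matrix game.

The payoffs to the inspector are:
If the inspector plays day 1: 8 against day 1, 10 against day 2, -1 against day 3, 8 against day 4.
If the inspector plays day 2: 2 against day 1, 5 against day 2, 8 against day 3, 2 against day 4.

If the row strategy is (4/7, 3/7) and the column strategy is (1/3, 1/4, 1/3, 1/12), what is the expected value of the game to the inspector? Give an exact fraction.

145/28

Against (1/3, 1/4, 1/3, 1/12), each row's expected payoff is day 1: 11/2; day 2: 19/4.
Taking the (4/7, 3/7)-weighted average: (4/7)·(11/2) + (3/7)·(19/4) = 145/28.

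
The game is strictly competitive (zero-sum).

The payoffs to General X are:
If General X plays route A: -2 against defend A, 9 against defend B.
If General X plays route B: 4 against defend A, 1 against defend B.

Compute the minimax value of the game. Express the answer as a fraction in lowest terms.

Row minima are -2 and 1, so General X's maximin is 1; column maxima are 4 and 9, so General Y's minimax is 4. These differ, so the equilibrium is in mixed strategies.
Let General X play route A with probability p. General Y is indifferent when −2p + 4(1−p) = 9p + (1−p), giving p = 3/14.
Let General Y play defend A with probability q. General X is indifferent when −2q + 9(1−q) = 4q + (1−q), giving q = 4/7.
The value is -2·(4/7) + (9)·(3/7) = 19/7.

19/7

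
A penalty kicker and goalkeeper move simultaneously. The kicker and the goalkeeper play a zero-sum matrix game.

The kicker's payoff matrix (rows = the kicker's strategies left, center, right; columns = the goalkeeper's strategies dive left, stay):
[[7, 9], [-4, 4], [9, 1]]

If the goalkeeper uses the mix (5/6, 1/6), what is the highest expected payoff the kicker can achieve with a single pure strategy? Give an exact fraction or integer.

left: (7)·(5/6) + (9)·(1/6) = 22/3.
center: (-4)·(5/6) + (4)·(1/6) = -8/3.
right: (9)·(5/6) + (1)·(1/6) = 23/3.
The best pure response is right with expected payoff 23/3.

23/3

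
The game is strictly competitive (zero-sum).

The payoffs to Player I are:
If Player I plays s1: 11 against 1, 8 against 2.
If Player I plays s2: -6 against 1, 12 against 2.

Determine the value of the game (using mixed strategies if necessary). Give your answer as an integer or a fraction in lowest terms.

60/7

Row minima are 8 and -6, so Player I's maximin is 8; column maxima are 11 and 12, so Player II's minimax is 11. These differ, so the equilibrium is in mixed strategies.
Let Player I play s1 with probability p. Player II is indifferent when 11p − 6(1−p) = 8p + 12(1−p), giving p = 6/7.
Let Player II play 1 with probability q. Player I is indifferent when 11q + 8(1−q) = −6q + 12(1−q), giving q = 4/21.
The value is 11·(4/21) + (8)·(17/21) = 60/7.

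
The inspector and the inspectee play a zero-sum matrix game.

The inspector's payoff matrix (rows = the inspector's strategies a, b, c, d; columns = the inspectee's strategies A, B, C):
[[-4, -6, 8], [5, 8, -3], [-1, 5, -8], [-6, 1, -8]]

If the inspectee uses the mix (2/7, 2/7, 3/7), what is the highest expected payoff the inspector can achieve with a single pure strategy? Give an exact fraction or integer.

a: (-4)·(2/7) + (-6)·(2/7) + (8)·(3/7) = 4/7.
b: (5)·(2/7) + (8)·(2/7) + (-3)·(3/7) = 17/7.
c: (-1)·(2/7) + (5)·(2/7) + (-8)·(3/7) = -16/7.
d: (-6)·(2/7) + (1)·(2/7) + (-8)·(3/7) = -34/7.
The best pure response is b with expected payoff 17/7.

17/7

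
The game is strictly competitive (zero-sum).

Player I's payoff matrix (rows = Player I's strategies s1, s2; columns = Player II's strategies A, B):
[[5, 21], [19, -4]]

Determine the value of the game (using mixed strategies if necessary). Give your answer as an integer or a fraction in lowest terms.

Row minima are 5 and -4, so Player I's maximin is 5; column maxima are 19 and 21, so Player II's minimax is 19. These differ, so the equilibrium is in mixed strategies.
Let Player I play s1 with probability p. Player II is indifferent when 5p + 19(1−p) = 21p − 4(1−p), giving p = 23/39.
Let Player II play A with probability q. Player I is indifferent when 5q + 21(1−q) = 19q − 4(1−q), giving q = 25/39.
The value is 5·(25/39) + (21)·(14/39) = 419/39.

419/39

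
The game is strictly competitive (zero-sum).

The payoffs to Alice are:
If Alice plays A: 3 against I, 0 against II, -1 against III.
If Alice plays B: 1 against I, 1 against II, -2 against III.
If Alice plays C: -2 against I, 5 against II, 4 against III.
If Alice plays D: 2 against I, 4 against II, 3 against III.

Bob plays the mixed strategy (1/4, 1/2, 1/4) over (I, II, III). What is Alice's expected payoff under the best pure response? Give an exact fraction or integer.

13/4

A: (3)·(1/4) + (0)·(1/2) + (-1)·(1/4) = 1/2.
B: (1)·(1/4) + (1)·(1/2) + (-2)·(1/4) = 1/4.
C: (-2)·(1/4) + (5)·(1/2) + (4)·(1/4) = 3.
D: (2)·(1/4) + (4)·(1/2) + (3)·(1/4) = 13/4.
The best pure response is D with expected payoff 13/4.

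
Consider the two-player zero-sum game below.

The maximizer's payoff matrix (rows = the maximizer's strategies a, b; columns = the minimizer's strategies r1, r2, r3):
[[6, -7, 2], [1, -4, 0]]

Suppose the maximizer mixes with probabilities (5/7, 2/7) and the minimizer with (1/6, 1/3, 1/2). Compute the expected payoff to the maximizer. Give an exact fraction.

-4/7

Against (1/6, 1/3, 1/2), each row's expected payoff is a: -1/3; b: -7/6.
Taking the (5/7, 2/7)-weighted average: (5/7)·(-1/3) + (2/7)·(-7/6) = -4/7.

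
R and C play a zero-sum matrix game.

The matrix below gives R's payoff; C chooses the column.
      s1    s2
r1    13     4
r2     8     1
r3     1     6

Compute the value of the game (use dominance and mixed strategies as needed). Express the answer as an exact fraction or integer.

37/7

Row r2 is strictly dominated by row r1, so R never plays it.
The remaining 2×2 game on (r1, r3) × (s1, s2) has no saddle point. Let R play r1 with probability p; indifference gives 13p + (1−p) = 4p + 6(1−p), so p = 5/14.
Similarly C's optimal q on s1 is 1/7, and the value is 13·(1/7) + (4)·(6/7) = 37/7.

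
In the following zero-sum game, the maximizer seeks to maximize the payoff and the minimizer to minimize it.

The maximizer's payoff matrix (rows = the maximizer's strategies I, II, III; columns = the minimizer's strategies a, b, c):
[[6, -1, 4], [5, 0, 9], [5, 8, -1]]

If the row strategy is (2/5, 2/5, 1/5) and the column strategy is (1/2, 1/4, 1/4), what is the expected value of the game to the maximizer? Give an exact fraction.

17/4

Against (1/2, 1/4, 1/4), each row's expected payoff is I: 15/4; II: 19/4; III: 17/4.
Taking the (2/5, 2/5, 1/5)-weighted average: (2/5)·(15/4) + (2/5)·(19/4) + (1/5)·(17/4) = 17/4.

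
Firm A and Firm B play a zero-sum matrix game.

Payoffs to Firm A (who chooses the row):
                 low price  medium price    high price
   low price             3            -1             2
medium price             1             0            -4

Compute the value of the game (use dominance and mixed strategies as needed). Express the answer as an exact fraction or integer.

-4/7

Column low price is strictly dominated by high price for Firm B (it gives Firm A more in every row).
The remaining 2×2 game on (low price, medium price) × (medium price, high price) has no saddle point. Let Firm A play low price with probability p; indifference gives −p = 2p − 4(1−p), so p = 4/7.
Similarly Firm B's optimal q on medium price is 6/7, and the value is -1·(6/7) + (2)·(1/7) = -4/7.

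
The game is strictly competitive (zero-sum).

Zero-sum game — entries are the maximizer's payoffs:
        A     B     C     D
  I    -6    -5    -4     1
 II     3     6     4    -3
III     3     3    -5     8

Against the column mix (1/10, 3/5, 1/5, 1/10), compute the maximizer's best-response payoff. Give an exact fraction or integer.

I: (-6)·(1/10) + (-5)·(3/5) + (-4)·(1/5) + (1)·(1/10) = -43/10.
II: (3)·(1/10) + (6)·(3/5) + (4)·(1/5) + (-3)·(1/10) = 22/5.
III: (3)·(1/10) + (3)·(3/5) + (-5)·(1/5) + (8)·(1/10) = 19/10.
The best pure response is II with expected payoff 22/5.

22/5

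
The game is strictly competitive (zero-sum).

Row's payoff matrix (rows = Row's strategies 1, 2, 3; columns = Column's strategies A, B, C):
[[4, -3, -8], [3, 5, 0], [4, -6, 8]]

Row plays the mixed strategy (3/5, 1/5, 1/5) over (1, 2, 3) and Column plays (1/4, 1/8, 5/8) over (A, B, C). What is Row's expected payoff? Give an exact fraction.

Against (1/4, 1/8, 5/8), each row's expected payoff is 1: -35/8; 2: 11/8; 3: 21/4.
Taking the (3/5, 1/5, 1/5)-weighted average: (3/5)·(-35/8) + (1/5)·(11/8) + (1/5)·(21/4) = -13/10.

-13/10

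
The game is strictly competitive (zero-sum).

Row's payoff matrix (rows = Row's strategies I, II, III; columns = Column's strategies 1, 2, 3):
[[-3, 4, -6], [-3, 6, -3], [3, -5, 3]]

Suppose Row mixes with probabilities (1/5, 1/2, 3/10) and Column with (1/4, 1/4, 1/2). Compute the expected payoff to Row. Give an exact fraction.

Against (1/4, 1/4, 1/2), each row's expected payoff is I: -11/4; II: -3/4; III: 1.
Taking the (1/5, 1/2, 3/10)-weighted average: (1/5)·(-11/4) + (1/2)·(-3/4) + (3/10)·(1) = -5/8.

-5/8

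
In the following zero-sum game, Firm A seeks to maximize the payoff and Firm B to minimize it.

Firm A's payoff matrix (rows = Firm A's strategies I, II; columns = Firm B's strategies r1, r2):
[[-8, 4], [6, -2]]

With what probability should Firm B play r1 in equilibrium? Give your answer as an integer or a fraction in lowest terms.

Row minima are -8 and -2, so Firm A's maximin is -2; column maxima are 6 and 4, so Firm B's minimax is 4. These differ, so the equilibrium is in mixed strategies.
Let Firm B play r1 with probability q. Firm A is indifferent when −8q + 4(1−q) = 6q − 2(1−q), giving q = 3/10.

3/10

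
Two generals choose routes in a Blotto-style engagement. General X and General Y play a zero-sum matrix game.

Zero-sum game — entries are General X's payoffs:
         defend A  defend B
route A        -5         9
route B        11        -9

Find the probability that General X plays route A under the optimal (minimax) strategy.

Row minima are -5 and -9, so General X's maximin is -5; column maxima are 11 and 9, so General Y's minimax is 9. These differ, so the equilibrium is in mixed strategies.
Let General X play route A with probability p. General Y is indifferent when −5p + 11(1−p) = 9p − 9(1−p), giving p = 10/17.

10/17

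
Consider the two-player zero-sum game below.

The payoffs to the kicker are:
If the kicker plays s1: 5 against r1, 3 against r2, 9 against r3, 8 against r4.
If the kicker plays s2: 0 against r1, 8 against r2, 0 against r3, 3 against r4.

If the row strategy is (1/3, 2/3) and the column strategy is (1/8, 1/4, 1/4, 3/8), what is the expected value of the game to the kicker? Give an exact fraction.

103/24

Against (1/8, 1/4, 1/4, 3/8), each row's expected payoff is s1: 53/8; s2: 25/8.
Taking the (1/3, 2/3)-weighted average: (1/3)·(53/8) + (2/3)·(25/8) = 103/24.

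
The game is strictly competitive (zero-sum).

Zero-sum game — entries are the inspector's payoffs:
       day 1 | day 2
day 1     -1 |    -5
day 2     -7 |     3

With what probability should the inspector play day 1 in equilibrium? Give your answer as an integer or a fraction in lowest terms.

5/7

Row minima are -5 and -7, so the inspector's maximin is -5; column maxima are -1 and 3, so the inspectee's minimax is -1. These differ, so the equilibrium is in mixed strategies.
Let the inspector play day 1 with probability p. The inspectee is indifferent when −p − 7(1−p) = −5p + 3(1−p), giving p = 5/7.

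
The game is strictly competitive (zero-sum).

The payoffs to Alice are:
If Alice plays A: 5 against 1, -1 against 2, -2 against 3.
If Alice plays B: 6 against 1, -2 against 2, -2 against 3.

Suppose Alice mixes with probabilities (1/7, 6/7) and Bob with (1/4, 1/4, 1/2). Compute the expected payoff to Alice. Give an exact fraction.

0

Against (1/4, 1/4, 1/2), each row's expected payoff is A: 0; B: 0.
Taking the (1/7, 6/7)-weighted average: (1/7)·(0) + (6/7)·(0) = 0.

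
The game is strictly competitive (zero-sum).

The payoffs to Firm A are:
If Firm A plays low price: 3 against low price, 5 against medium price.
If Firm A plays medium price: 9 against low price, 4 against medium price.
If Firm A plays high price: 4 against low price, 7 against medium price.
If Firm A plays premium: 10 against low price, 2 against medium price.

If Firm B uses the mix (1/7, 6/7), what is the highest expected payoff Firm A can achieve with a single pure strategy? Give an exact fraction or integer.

46/7

low price: (3)·(1/7) + (5)·(6/7) = 33/7.
medium price: (9)·(1/7) + (4)·(6/7) = 33/7.
high price: (4)·(1/7) + (7)·(6/7) = 46/7.
premium: (10)·(1/7) + (2)·(6/7) = 22/7.
The best pure response is high price with expected payoff 46/7.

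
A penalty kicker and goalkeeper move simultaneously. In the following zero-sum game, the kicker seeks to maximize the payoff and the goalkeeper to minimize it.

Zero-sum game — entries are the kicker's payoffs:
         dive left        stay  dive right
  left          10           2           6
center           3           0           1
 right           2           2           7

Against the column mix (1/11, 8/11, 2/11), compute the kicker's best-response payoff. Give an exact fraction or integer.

38/11

left: (10)·(1/11) + (2)·(8/11) + (6)·(2/11) = 38/11.
center: (3)·(1/11) + (0)·(8/11) + (1)·(2/11) = 5/11.
right: (2)·(1/11) + (2)·(8/11) + (7)·(2/11) = 32/11.
The best pure response is left with expected payoff 38/11.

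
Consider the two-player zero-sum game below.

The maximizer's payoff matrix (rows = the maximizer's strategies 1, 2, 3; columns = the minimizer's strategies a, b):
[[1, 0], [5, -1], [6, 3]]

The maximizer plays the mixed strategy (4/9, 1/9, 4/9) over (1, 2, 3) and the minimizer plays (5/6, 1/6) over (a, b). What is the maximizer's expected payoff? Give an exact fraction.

Against (5/6, 1/6), each row's expected payoff is 1: 5/6; 2: 4; 3: 11/2.
Taking the (4/9, 1/9, 4/9)-weighted average: (4/9)·(5/6) + (1/9)·(4) + (4/9)·(11/2) = 88/27.

88/27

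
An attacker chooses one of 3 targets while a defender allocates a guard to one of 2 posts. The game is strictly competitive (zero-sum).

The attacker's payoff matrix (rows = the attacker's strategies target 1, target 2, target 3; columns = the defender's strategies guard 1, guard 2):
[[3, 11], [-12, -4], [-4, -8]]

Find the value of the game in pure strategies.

3

Row minima: 3, -12, -8 → the attacker's maximin is 3.
Column maxima: 3, 11 → the defender's minimax is 3.
They coincide at (target 1, guard 1), so the value is 3.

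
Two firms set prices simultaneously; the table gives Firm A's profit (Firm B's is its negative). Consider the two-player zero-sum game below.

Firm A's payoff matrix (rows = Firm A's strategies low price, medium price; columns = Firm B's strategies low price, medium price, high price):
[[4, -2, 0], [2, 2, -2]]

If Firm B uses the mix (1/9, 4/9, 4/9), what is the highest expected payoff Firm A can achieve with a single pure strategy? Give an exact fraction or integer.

2/9

low price: (4)·(1/9) + (-2)·(4/9) + (0)·(4/9) = -4/9.
medium price: (2)·(1/9) + (2)·(4/9) + (-2)·(4/9) = 2/9.
The best pure response is medium price with expected payoff 2/9.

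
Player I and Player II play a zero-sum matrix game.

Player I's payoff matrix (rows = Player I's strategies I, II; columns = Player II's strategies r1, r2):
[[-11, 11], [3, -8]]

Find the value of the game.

Row minima are -11 and -8, so Player I's maximin is -8; column maxima are 3 and 11, so Player II's minimax is 3. These differ, so the equilibrium is in mixed strategies.
Let Player I play I with probability p. Player II is indifferent when −11p + 3(1−p) = 11p − 8(1−p), giving p = 1/3.
Let Player II play r1 with probability q. Player I is indifferent when −11q + 11(1−q) = 3q − 8(1−q), giving q = 19/33.
The value is -11·(19/33) + (11)·(14/33) = -5/3.

-5/3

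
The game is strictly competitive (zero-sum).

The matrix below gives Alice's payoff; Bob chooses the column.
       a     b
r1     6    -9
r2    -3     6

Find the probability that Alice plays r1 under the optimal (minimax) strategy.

3/8

Row minima are -9 and -3, so Alice's maximin is -3; column maxima are 6 and 6, so Bob's minimax is 6. These differ, so the equilibrium is in mixed strategies.
Let Alice play r1 with probability p. Bob is indifferent when 6p − 3(1−p) = −9p + 6(1−p), giving p = 3/8.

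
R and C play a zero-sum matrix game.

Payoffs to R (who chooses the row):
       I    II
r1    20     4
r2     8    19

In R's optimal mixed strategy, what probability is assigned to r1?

11/27

Row minima are 4 and 8, so R's maximin is 8; column maxima are 20 and 19, so C's minimax is 19. These differ, so the equilibrium is in mixed strategies.
Let R play r1 with probability p. C is indifferent when 20p + 8(1−p) = 4p + 19(1−p), giving p = 11/27.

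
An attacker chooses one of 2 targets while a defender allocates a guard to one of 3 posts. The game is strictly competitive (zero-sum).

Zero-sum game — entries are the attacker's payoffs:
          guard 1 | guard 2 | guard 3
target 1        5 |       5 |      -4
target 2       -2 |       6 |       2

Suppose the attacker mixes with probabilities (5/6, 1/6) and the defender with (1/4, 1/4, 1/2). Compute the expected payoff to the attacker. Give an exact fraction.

Against (1/4, 1/4, 1/2), each row's expected payoff is target 1: 1/2; target 2: 2.
Taking the (5/6, 1/6)-weighted average: (5/6)·(1/2) + (1/6)·(2) = 3/4.

3/4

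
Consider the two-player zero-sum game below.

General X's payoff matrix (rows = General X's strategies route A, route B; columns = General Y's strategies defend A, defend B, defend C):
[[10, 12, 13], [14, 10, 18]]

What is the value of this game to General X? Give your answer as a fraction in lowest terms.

Column defend C is strictly dominated by defend A for General Y (it gives General X more in every row).
The remaining 2×2 game on (route A, route B) × (defend A, defend B) has no saddle point. Let General X play route A with probability p; indifference gives 10p + 14(1−p) = 12p + 10(1−p), so p = 2/3.
Similarly General Y's optimal q on defend A is 1/3, and the value is 10·(1/3) + (12)·(2/3) = 34/3.

34/3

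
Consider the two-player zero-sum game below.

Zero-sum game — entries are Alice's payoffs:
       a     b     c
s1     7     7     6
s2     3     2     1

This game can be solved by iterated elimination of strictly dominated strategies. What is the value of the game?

6

Row s2 is strictly dominated by row s1 (7>3, 7>2, 6>1); eliminate s2.
Column b is strictly dominated by c for Bob (6<7); eliminate b.
Column a is strictly dominated by c for Bob (6<7); eliminate a.
Only (s1, c) remains, with payoff 6.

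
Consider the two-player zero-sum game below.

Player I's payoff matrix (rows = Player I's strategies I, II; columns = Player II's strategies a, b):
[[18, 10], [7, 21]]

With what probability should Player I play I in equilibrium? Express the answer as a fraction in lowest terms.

7/11

Row minima are 10 and 7, so Player I's maximin is 10; column maxima are 18 and 21, so Player II's minimax is 18. These differ, so the equilibrium is in mixed strategies.
Let Player I play I with probability p. Player II is indifferent when 18p + 7(1−p) = 10p + 21(1−p), giving p = 7/11.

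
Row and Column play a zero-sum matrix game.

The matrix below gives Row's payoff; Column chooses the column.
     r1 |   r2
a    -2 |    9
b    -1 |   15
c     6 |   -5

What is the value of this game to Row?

Row a is strictly dominated by row b, so Row never plays it.
The remaining 2×2 game on (b, c) × (r1, r2) has no saddle point. Let Row play b with probability p; indifference gives −p + 6(1−p) = 15p − 5(1−p), so p = 11/27.
Similarly Column's optimal q on r1 is 20/27, and the value is -1·(20/27) + (15)·(7/27) = 85/27.

85/27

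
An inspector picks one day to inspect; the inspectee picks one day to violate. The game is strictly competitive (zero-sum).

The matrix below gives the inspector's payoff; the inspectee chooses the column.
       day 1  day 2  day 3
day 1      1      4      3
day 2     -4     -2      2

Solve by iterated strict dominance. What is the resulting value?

Column day 2 is strictly dominated by day 1 for the inspectee (1<4, -4<-2); eliminate day 2.
Row day 2 is strictly dominated by row day 1 (1>-4, 3>2); eliminate day 2.
Column day 3 is strictly dominated by day 1 for the inspectee (1<3); eliminate day 3.
Only (day 1, day 1) remains, with payoff 1.

1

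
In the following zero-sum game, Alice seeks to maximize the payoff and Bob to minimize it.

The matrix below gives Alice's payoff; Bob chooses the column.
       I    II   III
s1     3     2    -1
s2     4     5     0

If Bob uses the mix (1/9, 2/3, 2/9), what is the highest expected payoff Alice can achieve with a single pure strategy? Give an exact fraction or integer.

s1: (3)·(1/9) + (2)·(2/3) + (-1)·(2/9) = 13/9.
s2: (4)·(1/9) + (5)·(2/3) + (0)·(2/9) = 34/9.
The best pure response is s2 with expected payoff 34/9.

34/9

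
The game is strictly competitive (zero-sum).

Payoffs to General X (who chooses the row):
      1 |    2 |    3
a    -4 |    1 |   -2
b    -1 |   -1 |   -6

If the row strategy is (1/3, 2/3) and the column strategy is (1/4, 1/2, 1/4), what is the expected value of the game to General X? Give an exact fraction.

Against (1/4, 1/2, 1/4), each row's expected payoff is a: -1; b: -9/4.
Taking the (1/3, 2/3)-weighted average: (1/3)·(-1) + (2/3)·(-9/4) = -11/6.

-11/6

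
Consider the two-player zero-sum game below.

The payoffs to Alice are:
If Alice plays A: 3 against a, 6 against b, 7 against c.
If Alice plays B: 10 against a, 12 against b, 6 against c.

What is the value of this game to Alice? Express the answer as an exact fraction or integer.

Column b is strictly dominated by a for Bob (it gives Alice more in every row).
The remaining 2×2 game on (A, B) × (a, c) has no saddle point. Let Alice play A with probability p; indifference gives 3p + 10(1−p) = 7p + 6(1−p), so p = 1/2.
Similarly Bob's optimal q on a is 1/8, and the value is 3·(1/8) + (7)·(7/8) = 13/2.

13/2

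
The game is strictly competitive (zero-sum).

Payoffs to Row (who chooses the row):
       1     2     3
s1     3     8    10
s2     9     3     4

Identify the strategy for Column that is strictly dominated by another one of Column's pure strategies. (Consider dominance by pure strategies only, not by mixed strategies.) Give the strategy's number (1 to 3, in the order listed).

3

Column prefers columns that give Row less. Compare 3 with 2: 8 < 10, 3 < 4.
So 2 strictly dominates 3 for Column; 3 is strictly dominated.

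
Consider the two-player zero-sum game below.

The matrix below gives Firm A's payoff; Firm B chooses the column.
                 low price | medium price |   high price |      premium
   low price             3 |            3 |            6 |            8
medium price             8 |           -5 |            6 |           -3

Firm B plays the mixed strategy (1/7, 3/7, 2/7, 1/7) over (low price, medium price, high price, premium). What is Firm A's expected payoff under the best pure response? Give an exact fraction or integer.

low price: (3)·(1/7) + (3)·(3/7) + (6)·(2/7) + (8)·(1/7) = 32/7.
medium price: (8)·(1/7) + (-5)·(3/7) + (6)·(2/7) + (-3)·(1/7) = 2/7.
The best pure response is low price with expected payoff 32/7.

32/7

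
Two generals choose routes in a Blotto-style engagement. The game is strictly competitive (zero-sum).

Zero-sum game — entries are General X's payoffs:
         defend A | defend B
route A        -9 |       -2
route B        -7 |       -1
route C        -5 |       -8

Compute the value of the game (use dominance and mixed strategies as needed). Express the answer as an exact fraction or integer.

-17/3

Row route A is strictly dominated by row route B, so General X never plays it.
The remaining 2×2 game on (route B, route C) × (defend A, defend B) has no saddle point. Let General X play route B with probability p; indifference gives −7p − 5(1−p) = −p − 8(1−p), so p = 1/3.
Similarly General Y's optimal q on defend A is 7/9, and the value is -7·(7/9) + (-1)·(2/9) = -17/3.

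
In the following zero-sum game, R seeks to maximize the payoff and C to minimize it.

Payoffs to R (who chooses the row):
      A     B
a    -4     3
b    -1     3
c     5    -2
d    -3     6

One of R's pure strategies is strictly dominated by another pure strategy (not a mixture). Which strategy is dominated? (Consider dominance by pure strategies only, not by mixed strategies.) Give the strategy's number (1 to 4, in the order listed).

1

Compare a with d: -3 > -4, 6 > 3.
So d strictly dominates a for R; a is strictly dominated.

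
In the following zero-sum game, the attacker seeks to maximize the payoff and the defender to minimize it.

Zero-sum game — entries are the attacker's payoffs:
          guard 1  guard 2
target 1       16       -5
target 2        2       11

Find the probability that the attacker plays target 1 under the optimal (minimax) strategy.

3/10

Row minima are -5 and 2, so the attacker's maximin is 2; column maxima are 16 and 11, so the defender's minimax is 11. These differ, so the equilibrium is in mixed strategies.
Let the attacker play target 1 with probability p. The defender is indifferent when 16p + 2(1−p) = −5p + 11(1−p), giving p = 3/10.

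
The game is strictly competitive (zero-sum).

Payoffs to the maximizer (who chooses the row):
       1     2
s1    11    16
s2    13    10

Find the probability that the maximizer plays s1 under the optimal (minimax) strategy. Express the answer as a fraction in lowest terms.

3/8

Row minima are 11 and 10, so the maximizer's maximin is 11; column maxima are 13 and 16, so the minimizer's minimax is 13. These differ, so the equilibrium is in mixed strategies.
Let the maximizer play s1 with probability p. The minimizer is indifferent when 11p + 13(1−p) = 16p + 10(1−p), giving p = 3/8.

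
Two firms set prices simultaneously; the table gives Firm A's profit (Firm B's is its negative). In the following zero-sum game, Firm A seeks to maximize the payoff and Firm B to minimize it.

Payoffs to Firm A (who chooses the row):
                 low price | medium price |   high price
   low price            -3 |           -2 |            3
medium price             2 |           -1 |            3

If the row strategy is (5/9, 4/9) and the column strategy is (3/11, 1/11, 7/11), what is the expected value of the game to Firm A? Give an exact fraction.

Against (3/11, 1/11, 7/11), each row's expected payoff is low price: 10/11; medium price: 26/11.
Taking the (5/9, 4/9)-weighted average: (5/9)·(10/11) + (4/9)·(26/11) = 14/9.

14/9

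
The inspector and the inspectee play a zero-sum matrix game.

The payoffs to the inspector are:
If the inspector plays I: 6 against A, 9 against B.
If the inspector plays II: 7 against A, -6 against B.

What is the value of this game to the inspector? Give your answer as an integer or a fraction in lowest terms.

Row minima are 6 and -6, so the inspector's maximin is 6; column maxima are 7 and 9, so the inspectee's minimax is 7. These differ, so the equilibrium is in mixed strategies.
Let the inspector play I with probability p. The inspectee is indifferent when 6p + 7(1−p) = 9p − 6(1−p), giving p = 13/16.
Let the inspectee play A with probability q. The inspector is indifferent when 6q + 9(1−q) = 7q − 6(1−q), giving q = 15/16.
The value is 6·(15/16) + (9)·(1/16) = 99/16.

99/16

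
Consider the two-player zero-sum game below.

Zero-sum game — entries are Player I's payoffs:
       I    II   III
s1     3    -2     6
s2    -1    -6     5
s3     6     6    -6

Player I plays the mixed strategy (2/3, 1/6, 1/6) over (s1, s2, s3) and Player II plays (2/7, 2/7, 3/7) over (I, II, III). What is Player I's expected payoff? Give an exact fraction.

29/14

Against (2/7, 2/7, 3/7), each row's expected payoff is s1: 20/7; s2: 1/7; s3: 6/7.
Taking the (2/3, 1/6, 1/6)-weighted average: (2/3)·(20/7) + (1/6)·(1/7) + (1/6)·(6/7) = 29/14.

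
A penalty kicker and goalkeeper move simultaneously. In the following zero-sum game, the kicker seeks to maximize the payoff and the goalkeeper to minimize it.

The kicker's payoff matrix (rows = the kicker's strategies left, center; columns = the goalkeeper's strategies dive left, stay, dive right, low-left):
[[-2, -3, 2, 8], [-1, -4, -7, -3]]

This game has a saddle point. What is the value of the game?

Row minima: -3, -7 → the kicker's maximin is -3.
Column maxima: -1, -3, 2, 8 → the goalkeeper's minimax is -3.
They coincide at (left, stay), so the value is -3.

-3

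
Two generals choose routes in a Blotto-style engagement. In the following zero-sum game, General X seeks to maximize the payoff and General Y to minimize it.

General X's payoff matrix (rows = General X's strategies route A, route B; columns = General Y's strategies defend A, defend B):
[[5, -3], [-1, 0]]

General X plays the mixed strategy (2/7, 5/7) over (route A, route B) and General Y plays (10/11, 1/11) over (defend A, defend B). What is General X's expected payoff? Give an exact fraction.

4/7

Against (10/11, 1/11), each row's expected payoff is route A: 47/11; route B: -10/11.
Taking the (2/7, 5/7)-weighted average: (2/7)·(47/11) + (5/7)·(-10/11) = 4/7.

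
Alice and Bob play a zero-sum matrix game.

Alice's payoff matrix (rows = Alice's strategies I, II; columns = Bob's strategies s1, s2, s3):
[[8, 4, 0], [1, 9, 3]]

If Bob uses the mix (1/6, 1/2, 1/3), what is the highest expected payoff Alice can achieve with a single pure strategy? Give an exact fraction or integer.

17/3

I: (8)·(1/6) + (4)·(1/2) + (0)·(1/3) = 10/3.
II: (1)·(1/6) + (9)·(1/2) + (3)·(1/3) = 17/3.
The best pure response is II with expected payoff 17/3.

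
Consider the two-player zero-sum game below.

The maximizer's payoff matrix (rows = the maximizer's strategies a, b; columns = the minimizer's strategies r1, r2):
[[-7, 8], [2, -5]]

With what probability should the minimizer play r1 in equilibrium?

13/22

Row minima are -7 and -5, so the maximizer's maximin is -5; column maxima are 2 and 8, so the minimizer's minimax is 2. These differ, so the equilibrium is in mixed strategies.
Let the minimizer play r1 with probability q. The maximizer is indifferent when −7q + 8(1−q) = 2q − 5(1−q), giving q = 13/22.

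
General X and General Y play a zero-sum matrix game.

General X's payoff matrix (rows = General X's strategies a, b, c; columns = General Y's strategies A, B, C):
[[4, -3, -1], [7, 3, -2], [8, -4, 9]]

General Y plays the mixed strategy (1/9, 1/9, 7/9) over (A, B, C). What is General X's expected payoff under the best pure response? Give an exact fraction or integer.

67/9

a: (4)·(1/9) + (-3)·(1/9) + (-1)·(7/9) = -2/3.
b: (7)·(1/9) + (3)·(1/9) + (-2)·(7/9) = -4/9.
c: (8)·(1/9) + (-4)·(1/9) + (9)·(7/9) = 67/9.
The best pure response is c with expected payoff 67/9.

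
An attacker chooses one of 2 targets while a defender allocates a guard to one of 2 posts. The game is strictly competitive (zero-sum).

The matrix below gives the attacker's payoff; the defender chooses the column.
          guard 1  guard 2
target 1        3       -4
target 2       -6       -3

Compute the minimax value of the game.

Row minima are -4 and -6, so the attacker's maximin is -4; column maxima are 3 and -3, so the defender's minimax is -3. These differ, so the equilibrium is in mixed strategies.
Let the attacker play target 1 with probability p. The defender is indifferent when 3p − 6(1−p) = −4p − 3(1−p), giving p = 3/10.
Let the defender play guard 1 with probability q. The attacker is indifferent when 3q − 4(1−q) = −6q − 3(1−q), giving q = 1/10.
The value is 3·(1/10) + (-4)·(9/10) = -33/10.

-33/10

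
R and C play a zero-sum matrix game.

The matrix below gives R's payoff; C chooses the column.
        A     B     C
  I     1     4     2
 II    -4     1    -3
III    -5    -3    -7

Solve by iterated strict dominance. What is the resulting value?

1

Row II is strictly dominated by row I (1>-4, 4>1, 2>-3); eliminate II.
Column B is strictly dominated by A for C (1<4, -5<-3); eliminate B.
Row III is strictly dominated by row I (1>-5, 2>-7); eliminate III.
Column C is strictly dominated by A for C (1<2); eliminate C.
Only (I, A) remains, with payoff 1.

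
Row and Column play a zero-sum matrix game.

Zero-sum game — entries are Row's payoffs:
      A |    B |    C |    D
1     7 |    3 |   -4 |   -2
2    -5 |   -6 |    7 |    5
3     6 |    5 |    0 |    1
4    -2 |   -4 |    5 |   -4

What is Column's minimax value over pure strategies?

5

The worst case (largest entry) in each column is A: 7, B: 5, C: 7, D: 5.
The best (smallest) of these is 5.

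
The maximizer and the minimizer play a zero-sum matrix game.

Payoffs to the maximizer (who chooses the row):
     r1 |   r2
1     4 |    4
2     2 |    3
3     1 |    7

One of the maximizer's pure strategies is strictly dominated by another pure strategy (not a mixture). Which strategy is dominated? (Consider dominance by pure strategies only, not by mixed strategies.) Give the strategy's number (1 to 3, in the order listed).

2

Compare 2 with 1: 4 > 2, 4 > 3.
So 1 strictly dominates 2 for the maximizer; 2 is strictly dominated.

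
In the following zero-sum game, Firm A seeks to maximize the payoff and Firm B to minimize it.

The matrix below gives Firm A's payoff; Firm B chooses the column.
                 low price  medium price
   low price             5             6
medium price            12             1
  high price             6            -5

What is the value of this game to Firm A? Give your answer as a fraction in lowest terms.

Row high price is strictly dominated by row medium price, so Firm A never plays it.
The remaining 2×2 game on (low price, medium price) × (low price, medium price) has no saddle point. Let Firm A play low price with probability p; indifference gives 5p + 12(1−p) = 6p + (1−p), so p = 11/12.
Similarly Firm B's optimal q on low price is 5/12, and the value is 5·(5/12) + (6)·(7/12) = 67/12.

67/12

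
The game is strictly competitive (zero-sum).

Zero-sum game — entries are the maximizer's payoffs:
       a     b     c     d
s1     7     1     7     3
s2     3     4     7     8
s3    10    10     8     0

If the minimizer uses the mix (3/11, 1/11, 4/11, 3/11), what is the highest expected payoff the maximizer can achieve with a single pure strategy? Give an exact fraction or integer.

72/11

s1: (7)·(3/11) + (1)·(1/11) + (7)·(4/11) + (3)·(3/11) = 59/11.
s2: (3)·(3/11) + (4)·(1/11) + (7)·(4/11) + (8)·(3/11) = 65/11.
s3: (10)·(3/11) + (10)·(1/11) + (8)·(4/11) + (0)·(3/11) = 72/11.
The best pure response is s3 with expected payoff 72/11.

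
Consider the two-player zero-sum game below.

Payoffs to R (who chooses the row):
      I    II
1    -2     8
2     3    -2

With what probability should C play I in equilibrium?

Row minima are -2 and -2, so R's maximin is -2; column maxima are 3 and 8, so C's minimax is 3. These differ, so the equilibrium is in mixed strategies.
Let C play I with probability q. R is indifferent when −2q + 8(1−q) = 3q − 2(1−q), giving q = 2/3.

2/3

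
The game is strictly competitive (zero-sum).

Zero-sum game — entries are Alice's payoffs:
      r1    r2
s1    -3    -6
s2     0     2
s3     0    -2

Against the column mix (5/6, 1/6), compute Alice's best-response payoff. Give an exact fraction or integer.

s1: (-3)·(5/6) + (-6)·(1/6) = -7/2.
s2: (0)·(5/6) + (2)·(1/6) = 1/3.
s3: (0)·(5/6) + (-2)·(1/6) = -1/3.
The best pure response is s2 with expected payoff 1/3.

1/3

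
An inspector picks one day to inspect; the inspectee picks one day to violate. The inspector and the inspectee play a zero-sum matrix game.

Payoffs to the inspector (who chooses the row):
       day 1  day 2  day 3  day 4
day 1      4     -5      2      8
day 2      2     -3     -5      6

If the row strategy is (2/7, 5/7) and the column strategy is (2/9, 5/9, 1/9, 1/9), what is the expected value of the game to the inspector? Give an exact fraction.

Against (2/9, 5/9, 1/9, 1/9), each row's expected payoff is day 1: -7/9; day 2: -10/9.
Taking the (2/7, 5/7)-weighted average: (2/7)·(-7/9) + (5/7)·(-10/9) = -64/63.

-64/63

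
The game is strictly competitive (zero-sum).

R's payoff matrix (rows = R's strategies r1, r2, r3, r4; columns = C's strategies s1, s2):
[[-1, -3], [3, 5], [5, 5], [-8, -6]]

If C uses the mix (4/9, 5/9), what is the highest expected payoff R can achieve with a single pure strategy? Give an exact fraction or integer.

5

r1: (-1)·(4/9) + (-3)·(5/9) = -19/9.
r2: (3)·(4/9) + (5)·(5/9) = 37/9.
r3: (5)·(4/9) + (5)·(5/9) = 5.
r4: (-8)·(4/9) + (-6)·(5/9) = -62/9.
The best pure response is r3 with expected payoff 5.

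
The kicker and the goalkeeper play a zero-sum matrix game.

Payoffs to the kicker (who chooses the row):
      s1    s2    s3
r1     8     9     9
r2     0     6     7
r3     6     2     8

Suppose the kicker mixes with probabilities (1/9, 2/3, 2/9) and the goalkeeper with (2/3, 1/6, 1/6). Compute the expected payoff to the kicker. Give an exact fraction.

98/27

Against (2/3, 1/6, 1/6), each row's expected payoff is r1: 25/3; r2: 13/6; r3: 17/3.
Taking the (1/9, 2/3, 2/9)-weighted average: (1/9)·(25/3) + (2/3)·(13/6) + (2/9)·(17/3) = 98/27.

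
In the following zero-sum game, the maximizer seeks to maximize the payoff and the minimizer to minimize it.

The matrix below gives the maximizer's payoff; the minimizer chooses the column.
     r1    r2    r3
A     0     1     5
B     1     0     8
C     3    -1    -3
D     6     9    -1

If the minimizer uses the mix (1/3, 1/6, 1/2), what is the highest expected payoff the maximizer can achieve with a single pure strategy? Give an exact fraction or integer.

13/3

A: (0)·(1/3) + (1)·(1/6) + (5)·(1/2) = 8/3.
B: (1)·(1/3) + (0)·(1/6) + (8)·(1/2) = 13/3.
C: (3)·(1/3) + (-1)·(1/6) + (-3)·(1/2) = -2/3.
D: (6)·(1/3) + (9)·(1/6) + (-1)·(1/2) = 3.
The best pure response is B with expected payoff 13/3.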